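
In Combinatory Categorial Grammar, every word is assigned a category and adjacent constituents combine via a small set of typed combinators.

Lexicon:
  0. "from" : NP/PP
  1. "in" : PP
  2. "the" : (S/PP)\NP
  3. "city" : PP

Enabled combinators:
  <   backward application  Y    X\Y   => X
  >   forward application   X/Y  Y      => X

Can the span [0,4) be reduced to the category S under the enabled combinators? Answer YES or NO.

YES

[0,4] S   >
  [0,3] S/PP   <
    [0,2] NP   >
      [0,1] "from" : NP/PP
      [1,2] "in" : PP
    [2,3] "the" : (S/PP)\NP
  [3,4] "city" : PP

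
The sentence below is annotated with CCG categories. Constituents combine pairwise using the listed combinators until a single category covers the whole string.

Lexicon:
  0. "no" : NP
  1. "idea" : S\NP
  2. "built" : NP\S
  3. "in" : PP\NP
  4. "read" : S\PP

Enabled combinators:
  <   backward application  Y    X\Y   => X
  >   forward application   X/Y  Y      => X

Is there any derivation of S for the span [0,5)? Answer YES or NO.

YES

[0,5] S   <
  [0,4] PP   <
    [0,3] NP   <
      [0,2] S   <
        [0,1] "no" : NP
        [1,2] "idea" : S\NP
      [2,3] "built" : NP\S
    [3,4] "in" : PP\NP
  [4,5] "read" : S\PP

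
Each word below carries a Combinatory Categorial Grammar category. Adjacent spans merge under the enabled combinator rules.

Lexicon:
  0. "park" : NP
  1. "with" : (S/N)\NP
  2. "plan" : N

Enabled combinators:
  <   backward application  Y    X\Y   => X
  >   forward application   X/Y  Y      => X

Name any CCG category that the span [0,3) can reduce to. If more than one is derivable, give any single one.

S

[0,3] S   >
  [0,2] S/N   <
    [0,1] "park" : NP
    [1,2] "with" : (S/N)\NP
  [2,3] "plan" : N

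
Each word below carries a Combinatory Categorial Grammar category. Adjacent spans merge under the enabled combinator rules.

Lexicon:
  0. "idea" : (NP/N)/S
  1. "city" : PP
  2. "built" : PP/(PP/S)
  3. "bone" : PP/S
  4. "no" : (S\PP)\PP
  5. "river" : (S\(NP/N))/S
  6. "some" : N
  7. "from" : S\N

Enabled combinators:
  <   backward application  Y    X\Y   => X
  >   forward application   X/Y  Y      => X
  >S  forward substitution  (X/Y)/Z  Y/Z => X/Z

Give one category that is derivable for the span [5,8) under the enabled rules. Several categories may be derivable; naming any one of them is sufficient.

[0,8] S   <
  [0,5] NP/N   >
    [0,1] "idea" : (NP/N)/S
    [1,5] S   <
      [1,2] "city" : PP
      [2,5] S\PP   <
        [2,4] PP   >
          [2,3] "built" : PP/(PP/S)
          [3,4] "bone" : PP/S
        [4,5] "no" : (S\PP)\PP
  [5,8] S\(NP/N)   >
    [5,6] "river" : (S\(NP/N))/S
    [6,8] S   <
      [6,7] "some" : N
      [7,8] "from" : S\N

S\(NP/N)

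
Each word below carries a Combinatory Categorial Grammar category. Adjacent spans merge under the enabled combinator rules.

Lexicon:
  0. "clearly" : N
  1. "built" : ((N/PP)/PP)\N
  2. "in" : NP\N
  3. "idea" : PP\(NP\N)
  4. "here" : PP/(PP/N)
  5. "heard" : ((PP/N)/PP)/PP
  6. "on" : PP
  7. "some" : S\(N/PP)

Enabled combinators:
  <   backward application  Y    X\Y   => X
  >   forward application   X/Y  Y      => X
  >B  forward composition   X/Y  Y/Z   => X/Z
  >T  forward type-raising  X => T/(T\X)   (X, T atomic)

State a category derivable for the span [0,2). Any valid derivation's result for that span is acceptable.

(N/PP)/PP

[0,8] S   <
  [0,7] N/PP   >B
    [0,4] N/PP   >
      [0,2] (N/PP)/PP   <
        [0,1] "clearly" : N
        [1,2] "built" : ((N/PP)/PP)\N
      [2,4] PP   <
        [2,3] "in" : NP\N
        [3,4] "idea" : PP\(NP\N)
    [4,7] PP/PP   >B
      [4,5] "here" : PP/(PP/N)
      [5,7] (PP/N)/PP   >
        [5,6] "heard" : ((PP/N)/PP)/PP
        [6,7] "on" : PP
  [7,8] "some" : S\(N/PP)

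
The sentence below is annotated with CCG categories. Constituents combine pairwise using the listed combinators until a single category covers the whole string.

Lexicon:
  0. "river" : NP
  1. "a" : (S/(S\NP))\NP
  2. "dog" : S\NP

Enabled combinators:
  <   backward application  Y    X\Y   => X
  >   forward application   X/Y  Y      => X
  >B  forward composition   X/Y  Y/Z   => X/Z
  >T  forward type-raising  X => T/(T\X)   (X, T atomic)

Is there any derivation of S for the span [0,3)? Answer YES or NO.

YES

[0,3] S   >
  [0,2] S/(S\NP)   <
    [0,1] "river" : NP
    [1,2] "a" : (S/(S\NP))\NP
  [2,3] "dog" : S\NP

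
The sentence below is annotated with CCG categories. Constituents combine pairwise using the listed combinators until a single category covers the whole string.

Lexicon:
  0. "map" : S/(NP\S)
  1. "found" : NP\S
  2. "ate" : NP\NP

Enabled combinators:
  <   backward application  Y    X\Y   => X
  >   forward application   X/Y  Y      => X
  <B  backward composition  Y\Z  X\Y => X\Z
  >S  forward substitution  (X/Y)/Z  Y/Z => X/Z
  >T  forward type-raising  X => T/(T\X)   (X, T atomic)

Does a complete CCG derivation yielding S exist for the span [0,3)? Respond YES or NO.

[0,3] S   >
  [0,1] "map" : S/(NP\S)
  [1,3] NP\S   <B
    [1,2] "found" : NP\S
    [2,3] "ate" : NP\NP

YES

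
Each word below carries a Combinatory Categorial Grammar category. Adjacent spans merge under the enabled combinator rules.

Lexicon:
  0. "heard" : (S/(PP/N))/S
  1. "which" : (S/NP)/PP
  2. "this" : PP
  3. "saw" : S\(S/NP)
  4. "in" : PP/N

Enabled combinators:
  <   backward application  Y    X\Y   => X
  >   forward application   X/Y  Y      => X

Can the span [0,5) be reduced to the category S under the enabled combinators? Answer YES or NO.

[0,5] S   >
  [0,4] S/(PP/N)   >
    [0,1] "heard" : (S/(PP/N))/S
    [1,4] S   <
      [1,3] S/NP   >
        [1,2] "which" : (S/NP)/PP
        [2,3] "this" : PP
      [3,4] "saw" : S\(S/NP)
  [4,5] "in" : PP/N

YES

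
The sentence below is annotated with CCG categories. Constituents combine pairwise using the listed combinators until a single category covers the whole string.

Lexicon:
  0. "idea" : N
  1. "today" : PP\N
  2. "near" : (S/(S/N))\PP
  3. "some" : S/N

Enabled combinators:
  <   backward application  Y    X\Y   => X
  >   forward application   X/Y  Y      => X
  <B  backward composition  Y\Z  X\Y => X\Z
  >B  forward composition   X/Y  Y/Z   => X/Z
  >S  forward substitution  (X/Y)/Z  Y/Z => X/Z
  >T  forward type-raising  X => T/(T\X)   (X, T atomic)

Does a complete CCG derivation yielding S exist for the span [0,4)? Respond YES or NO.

[0,4] S   >
  [0,3] S/(S/N)   <
    [0,2] PP   <
      [0,1] "idea" : N
      [1,2] "today" : PP\N
    [2,3] "near" : (S/(S/N))\PP
  [3,4] "some" : S/N

YES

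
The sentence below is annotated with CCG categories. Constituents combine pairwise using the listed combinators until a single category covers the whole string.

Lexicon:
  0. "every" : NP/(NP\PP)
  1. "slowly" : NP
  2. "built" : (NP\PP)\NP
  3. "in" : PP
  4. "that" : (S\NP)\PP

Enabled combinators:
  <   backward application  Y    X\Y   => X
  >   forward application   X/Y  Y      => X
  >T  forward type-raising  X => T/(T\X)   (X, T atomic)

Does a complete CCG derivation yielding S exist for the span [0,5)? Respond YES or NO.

YES

[0,5] S   <
  [0,3] NP   >
    [0,1] "every" : NP/(NP\PP)
    [1,3] NP\PP   <
      [1,2] "slowly" : NP
      [2,3] "built" : (NP\PP)\NP
  [3,5] S\NP   <
    [3,4] "in" : PP
    [4,5] "that" : (S\NP)\PP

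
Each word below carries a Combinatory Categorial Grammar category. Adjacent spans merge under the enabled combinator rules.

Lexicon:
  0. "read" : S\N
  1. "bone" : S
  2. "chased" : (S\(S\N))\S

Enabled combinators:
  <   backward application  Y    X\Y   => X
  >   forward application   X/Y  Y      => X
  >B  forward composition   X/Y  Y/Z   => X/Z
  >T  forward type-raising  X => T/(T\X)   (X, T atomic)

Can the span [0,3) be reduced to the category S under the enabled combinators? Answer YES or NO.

YES

[0,3] S   <
  [0,1] "read" : S\N
  [1,3] S\(S\N)   <
    [1,2] "bone" : S
    [2,3] "chased" : (S\(S\N))\S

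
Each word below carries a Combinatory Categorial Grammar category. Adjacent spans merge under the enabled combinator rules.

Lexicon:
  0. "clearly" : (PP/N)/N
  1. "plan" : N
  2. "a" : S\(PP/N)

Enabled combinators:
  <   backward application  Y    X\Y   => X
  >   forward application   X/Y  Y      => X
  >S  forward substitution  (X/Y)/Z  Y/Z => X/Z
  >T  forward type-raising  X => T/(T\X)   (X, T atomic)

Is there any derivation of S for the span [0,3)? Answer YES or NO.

YES

[0,3] S   <
  [0,2] PP/N   >
    [0,1] "clearly" : (PP/N)/N
    [1,2] "plan" : N
  [2,3] "a" : S\(PP/N)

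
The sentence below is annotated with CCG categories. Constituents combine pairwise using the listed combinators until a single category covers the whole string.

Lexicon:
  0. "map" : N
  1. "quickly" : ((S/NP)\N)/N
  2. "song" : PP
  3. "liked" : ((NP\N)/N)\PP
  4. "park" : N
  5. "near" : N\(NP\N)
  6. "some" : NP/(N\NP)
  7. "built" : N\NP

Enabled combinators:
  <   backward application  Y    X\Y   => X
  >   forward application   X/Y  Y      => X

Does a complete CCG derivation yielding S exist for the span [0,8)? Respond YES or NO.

[0,8] S   >
  [0,6] S/NP   <
    [0,1] "map" : N
    [1,6] (S/NP)\N   >
      [1,2] "quickly" : ((S/NP)\N)/N
      [2,6] N   <
        [2,5] NP\N   >
          [2,4] (NP\N)/N   <
            [2,3] "song" : PP
            [3,4] "liked" : ((NP\N)/N)\PP
          [4,5] "park" : N
        [5,6] "near" : N\(NP\N)
  [6,8] NP   >
    [6,7] "some" : NP/(N\NP)
    [7,8] "built" : N\NP

YES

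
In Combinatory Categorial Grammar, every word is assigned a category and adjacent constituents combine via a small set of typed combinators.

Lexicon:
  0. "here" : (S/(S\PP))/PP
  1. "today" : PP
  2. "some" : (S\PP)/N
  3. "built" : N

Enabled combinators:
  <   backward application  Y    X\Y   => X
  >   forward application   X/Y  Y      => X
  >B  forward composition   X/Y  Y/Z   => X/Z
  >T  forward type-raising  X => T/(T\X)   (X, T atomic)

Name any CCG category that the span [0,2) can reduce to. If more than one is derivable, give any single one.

S/(S\PP)

[0,4] S   >
  [0,2] S/(S\PP)   >
    [0,1] "here" : (S/(S\PP))/PP
    [1,2] "today" : PP
  [2,4] S\PP   >
    [2,3] "some" : (S\PP)/N
    [3,4] "built" : N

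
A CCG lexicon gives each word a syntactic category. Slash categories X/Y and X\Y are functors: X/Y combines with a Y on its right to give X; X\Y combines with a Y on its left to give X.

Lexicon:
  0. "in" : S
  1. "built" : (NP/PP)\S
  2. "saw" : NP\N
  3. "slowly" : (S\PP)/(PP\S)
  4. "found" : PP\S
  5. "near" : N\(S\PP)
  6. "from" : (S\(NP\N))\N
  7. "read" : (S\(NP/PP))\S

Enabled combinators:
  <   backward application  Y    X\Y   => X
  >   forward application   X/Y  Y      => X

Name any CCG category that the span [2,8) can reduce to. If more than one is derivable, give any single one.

S\(NP/PP)

[0,8] S   <
  [0,2] NP/PP   <
    [0,1] "in" : S
    [1,2] "built" : (NP/PP)\S
  [2,8] S\(NP/PP)   <
    [2,7] S   <
      [2,3] "saw" : NP\N
      [3,7] S\(NP\N)   <
        [3,6] N   <
          [3,5] S\PP   >
            [3,4] "slowly" : (S\PP)/(PP\S)
            [4,5] "found" : PP\S
          [5,6] "near" : N\(S\PP)
        [6,7] "from" : (S\(NP\N))\N
    [7,8] "read" : (S\(NP/PP))\S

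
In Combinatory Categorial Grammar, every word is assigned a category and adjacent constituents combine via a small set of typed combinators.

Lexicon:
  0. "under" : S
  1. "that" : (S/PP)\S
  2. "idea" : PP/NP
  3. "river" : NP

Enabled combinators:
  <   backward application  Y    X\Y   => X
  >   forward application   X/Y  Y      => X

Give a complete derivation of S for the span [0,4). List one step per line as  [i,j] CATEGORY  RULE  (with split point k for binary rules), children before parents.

[0,4] S   >
  [0,2] S/PP   <
    [0,1] "under" : S
    [1,2] "that" : (S/PP)\S
  [2,4] PP   >
    [2,3] "idea" : PP/NP
    [3,4] "river" : NP

[0,1] S  lex  "under"
[1,2] (S/PP)\S  lex  "that"
[0,2] S/PP  <  k=1
[2,3] PP/NP  lex  "idea"
[3,4] NP  lex  "river"
[2,4] PP  >  k=3
[0,4] S  >  k=2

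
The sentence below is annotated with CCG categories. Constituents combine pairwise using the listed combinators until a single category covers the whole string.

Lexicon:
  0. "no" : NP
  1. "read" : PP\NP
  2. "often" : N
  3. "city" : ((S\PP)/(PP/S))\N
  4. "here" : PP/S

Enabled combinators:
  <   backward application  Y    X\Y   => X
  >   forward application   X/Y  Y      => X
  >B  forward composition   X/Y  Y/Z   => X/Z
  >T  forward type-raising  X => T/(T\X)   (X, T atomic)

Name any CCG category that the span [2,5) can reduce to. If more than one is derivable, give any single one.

[0,5] S   <
  [0,2] PP   <
    [0,1] "no" : NP
    [1,2] "read" : PP\NP
  [2,5] S\PP   >
    [2,4] (S\PP)/(PP/S)   <
      [2,3] "often" : N
      [3,4] "city" : ((S\PP)/(PP/S))\N
    [4,5] "here" : PP/S

S\PP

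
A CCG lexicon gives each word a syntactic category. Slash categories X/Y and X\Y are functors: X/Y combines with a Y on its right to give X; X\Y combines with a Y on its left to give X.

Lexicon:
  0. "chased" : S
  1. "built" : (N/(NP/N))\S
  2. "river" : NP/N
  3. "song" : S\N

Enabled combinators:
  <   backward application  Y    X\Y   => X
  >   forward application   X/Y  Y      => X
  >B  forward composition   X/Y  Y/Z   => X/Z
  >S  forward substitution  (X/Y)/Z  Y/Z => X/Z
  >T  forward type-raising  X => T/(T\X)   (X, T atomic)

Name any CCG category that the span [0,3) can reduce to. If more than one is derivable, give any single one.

N

[0,4] S   <
  [0,3] N   >
    [0,2] N/(NP/N)   <
      [0,1] "chased" : S
      [1,2] "built" : (N/(NP/N))\S
    [2,3] "river" : NP/N
  [3,4] "song" : S\N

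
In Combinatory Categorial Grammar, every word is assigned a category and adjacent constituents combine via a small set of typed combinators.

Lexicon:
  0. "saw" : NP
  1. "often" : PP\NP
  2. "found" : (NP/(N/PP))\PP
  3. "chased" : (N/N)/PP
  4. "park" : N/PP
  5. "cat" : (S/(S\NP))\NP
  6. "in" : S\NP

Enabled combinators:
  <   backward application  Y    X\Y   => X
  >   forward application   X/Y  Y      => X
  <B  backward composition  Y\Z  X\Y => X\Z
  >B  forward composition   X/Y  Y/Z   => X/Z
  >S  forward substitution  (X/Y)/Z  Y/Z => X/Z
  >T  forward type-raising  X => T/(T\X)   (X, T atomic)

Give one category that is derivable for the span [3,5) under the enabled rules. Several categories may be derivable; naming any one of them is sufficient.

[0,7] S   >
  [0,6] S/(S\NP)   <
    [0,5] NP   >
      [0,3] NP/(N/PP)   <
        [0,2] PP   <
          [0,1] "saw" : NP
          [1,2] "often" : PP\NP
        [2,3] "found" : (NP/(N/PP))\PP
      [3,5] N/PP   >S
        [3,4] "chased" : (N/N)/PP
        [4,5] "park" : N/PP
    [5,6] "cat" : (S/(S\NP))\NP
  [6,7] "in" : S\NP

N/PP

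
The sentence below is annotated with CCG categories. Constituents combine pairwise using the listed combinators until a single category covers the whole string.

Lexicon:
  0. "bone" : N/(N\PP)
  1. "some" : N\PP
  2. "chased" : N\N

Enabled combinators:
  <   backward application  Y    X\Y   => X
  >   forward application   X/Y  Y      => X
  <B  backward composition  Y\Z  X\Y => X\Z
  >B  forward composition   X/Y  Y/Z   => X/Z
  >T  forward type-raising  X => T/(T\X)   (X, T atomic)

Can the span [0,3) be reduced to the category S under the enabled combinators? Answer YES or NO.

NO

N/(N\PP) N\PP N\N
CKY chart[0,3] = {N, N/(N\N), NP/(NP\N), PP/(PP\N), S/(S\N)}; S ∉ chart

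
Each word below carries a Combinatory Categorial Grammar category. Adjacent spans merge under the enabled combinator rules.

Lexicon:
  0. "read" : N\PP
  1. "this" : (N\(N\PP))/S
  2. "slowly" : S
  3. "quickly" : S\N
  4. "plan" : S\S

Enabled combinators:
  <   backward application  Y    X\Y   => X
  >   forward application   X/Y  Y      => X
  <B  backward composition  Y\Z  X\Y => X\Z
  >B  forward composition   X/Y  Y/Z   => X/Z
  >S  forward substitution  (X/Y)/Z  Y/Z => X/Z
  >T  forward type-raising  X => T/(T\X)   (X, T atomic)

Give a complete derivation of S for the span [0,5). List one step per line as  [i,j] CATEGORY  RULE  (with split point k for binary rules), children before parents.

[0,5] S   <
  [0,3] N   <
    [0,1] "read" : N\PP
    [1,3] N\(N\PP)   >
      [1,2] "this" : (N\(N\PP))/S
      [2,3] "slowly" : S
  [3,5] S\N   <B
    [3,4] "quickly" : S\N
    [4,5] "plan" : S\S

[0,1] N\PP  lex  "read"
[1,2] (N\(N\PP))/S  lex  "this"
[2,3] S  lex  "slowly"
[1,3] N\(N\PP)  >  k=2
[0,3] N  <  k=1
[3,4] S\N  lex  "quickly"
[4,5] S\S  lex  "plan"
[3,5] S\N  <B  k=4
[0,5] S  <  k=3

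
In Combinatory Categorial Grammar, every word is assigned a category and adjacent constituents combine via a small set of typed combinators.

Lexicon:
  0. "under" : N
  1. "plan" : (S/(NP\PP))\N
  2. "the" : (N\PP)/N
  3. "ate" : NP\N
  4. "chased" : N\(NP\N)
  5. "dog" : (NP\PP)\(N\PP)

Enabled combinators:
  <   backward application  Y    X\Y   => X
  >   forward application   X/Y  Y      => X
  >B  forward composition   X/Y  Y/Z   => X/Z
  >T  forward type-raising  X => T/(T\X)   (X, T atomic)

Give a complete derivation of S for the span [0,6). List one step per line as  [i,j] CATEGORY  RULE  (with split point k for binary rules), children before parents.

[0,1] N  lex  "under"
[1,2] (S/(NP\PP))\N  lex  "plan"
[0,2] S/(NP\PP)  <  k=1
[2,3] (N\PP)/N  lex  "the"
[3,4] NP\N  lex  "ate"
[4,5] N\(NP\N)  lex  "chased"
[3,5] N  <  k=4
[2,5] N\PP  >  k=3
[5,6] (NP\PP)\(N\PP)  lex  "dog"
[2,6] NP\PP  <  k=5
[0,6] S  >  k=2

[0,6] S   >
  [0,2] S/(NP\PP)   <
    [0,1] "under" : N
    [1,2] "plan" : (S/(NP\PP))\N
  [2,6] NP\PP   <
    [2,5] N\PP   >
      [2,3] "the" : (N\PP)/N
      [3,5] N   <
        [3,4] "ate" : NP\N
        [4,5] "chased" : N\(NP\N)
    [5,6] "dog" : (NP\PP)\(N\PP)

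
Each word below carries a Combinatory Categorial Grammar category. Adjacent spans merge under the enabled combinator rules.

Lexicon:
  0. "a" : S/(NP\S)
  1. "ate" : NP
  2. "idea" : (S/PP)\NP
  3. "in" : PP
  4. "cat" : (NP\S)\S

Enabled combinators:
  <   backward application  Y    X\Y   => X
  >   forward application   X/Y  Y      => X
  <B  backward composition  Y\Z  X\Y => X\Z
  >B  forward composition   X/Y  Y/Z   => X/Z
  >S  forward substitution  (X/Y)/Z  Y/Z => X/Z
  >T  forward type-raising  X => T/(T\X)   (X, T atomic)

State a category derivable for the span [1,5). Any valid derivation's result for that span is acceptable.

NP\S

[0,5] S   >
  [0,1] "a" : S/(NP\S)
  [1,5] NP\S   <
    [1,4] S   >
      [1,3] S/PP   <
        [1,2] "ate" : NP
        [2,3] "idea" : (S/PP)\NP
      [3,4] "in" : PP
    [4,5] "cat" : (NP\S)\S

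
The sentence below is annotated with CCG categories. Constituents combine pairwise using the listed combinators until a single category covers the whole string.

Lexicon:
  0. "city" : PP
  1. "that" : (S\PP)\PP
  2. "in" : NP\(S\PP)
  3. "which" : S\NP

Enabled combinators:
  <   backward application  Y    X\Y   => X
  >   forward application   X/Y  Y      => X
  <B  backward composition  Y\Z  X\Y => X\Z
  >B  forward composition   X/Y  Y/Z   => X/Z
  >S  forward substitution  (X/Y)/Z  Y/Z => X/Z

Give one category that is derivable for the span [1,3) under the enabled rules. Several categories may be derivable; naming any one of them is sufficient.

[0,4] S   <
  [0,3] NP   <
    [0,1] "city" : PP
    [1,3] NP\PP   <B
      [1,2] "that" : (S\PP)\PP
      [2,3] "in" : NP\(S\PP)
  [3,4] "which" : S\NP

NP\PP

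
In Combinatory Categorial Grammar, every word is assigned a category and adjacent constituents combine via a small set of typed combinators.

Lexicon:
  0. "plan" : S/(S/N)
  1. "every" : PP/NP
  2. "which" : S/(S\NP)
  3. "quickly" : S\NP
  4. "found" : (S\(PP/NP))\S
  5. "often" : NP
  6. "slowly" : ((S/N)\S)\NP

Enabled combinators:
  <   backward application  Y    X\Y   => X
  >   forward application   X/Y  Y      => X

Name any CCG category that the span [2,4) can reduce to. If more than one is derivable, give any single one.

[0,7] S   >
  [0,1] "plan" : S/(S/N)
  [1,7] S/N   <
    [1,5] S   <
      [1,2] "every" : PP/NP
      [2,5] S\(PP/NP)   <
        [2,4] S   >
          [2,3] "which" : S/(S\NP)
          [3,4] "quickly" : S\NP
        [4,5] "found" : (S\(PP/NP))\S
    [5,7] (S/N)\S   <
      [5,6] "often" : NP
      [6,7] "slowly" : ((S/N)\S)\NP

S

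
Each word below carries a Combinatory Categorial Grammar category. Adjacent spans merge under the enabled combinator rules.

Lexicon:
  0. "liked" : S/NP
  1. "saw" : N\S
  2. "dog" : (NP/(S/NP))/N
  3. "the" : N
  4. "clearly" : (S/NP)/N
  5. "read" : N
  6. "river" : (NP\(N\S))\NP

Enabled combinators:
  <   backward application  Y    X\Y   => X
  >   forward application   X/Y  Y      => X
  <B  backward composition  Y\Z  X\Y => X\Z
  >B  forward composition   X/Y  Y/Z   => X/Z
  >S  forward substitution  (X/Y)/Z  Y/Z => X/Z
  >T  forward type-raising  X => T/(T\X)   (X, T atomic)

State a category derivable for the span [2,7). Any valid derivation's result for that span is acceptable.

[0,7] S   >
  [0,1] "liked" : S/NP
  [1,7] NP   <
    [1,2] "saw" : N\S
    [2,7] NP\(N\S)   <
      [2,6] NP   >
        [2,4] NP/(S/NP)   >
          [2,3] "dog" : (NP/(S/NP))/N
          [3,4] "the" : N
        [4,6] S/NP   >
          [4,5] "clearly" : (S/NP)/N
          [5,6] "read" : N
      [6,7] "river" : (NP\(N\S))\NP

NP\(N\S)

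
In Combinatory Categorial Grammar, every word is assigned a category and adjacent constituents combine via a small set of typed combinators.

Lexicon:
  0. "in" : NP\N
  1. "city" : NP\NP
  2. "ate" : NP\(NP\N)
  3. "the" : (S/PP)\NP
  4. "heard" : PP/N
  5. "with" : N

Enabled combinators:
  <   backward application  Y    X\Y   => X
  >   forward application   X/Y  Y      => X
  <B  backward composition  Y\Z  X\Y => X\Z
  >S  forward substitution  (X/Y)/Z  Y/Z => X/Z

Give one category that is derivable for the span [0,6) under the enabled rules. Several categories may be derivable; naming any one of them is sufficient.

S

[0,6] S   >
  [0,4] S/PP   <
    [0,3] NP   <
      [0,2] NP\N   <B
        [0,1] "in" : NP\N
        [1,2] "city" : NP\NP
      [2,3] "ate" : NP\(NP\N)
    [3,4] "the" : (S/PP)\NP
  [4,6] PP   >
    [4,5] "heard" : PP/N
    [5,6] "with" : N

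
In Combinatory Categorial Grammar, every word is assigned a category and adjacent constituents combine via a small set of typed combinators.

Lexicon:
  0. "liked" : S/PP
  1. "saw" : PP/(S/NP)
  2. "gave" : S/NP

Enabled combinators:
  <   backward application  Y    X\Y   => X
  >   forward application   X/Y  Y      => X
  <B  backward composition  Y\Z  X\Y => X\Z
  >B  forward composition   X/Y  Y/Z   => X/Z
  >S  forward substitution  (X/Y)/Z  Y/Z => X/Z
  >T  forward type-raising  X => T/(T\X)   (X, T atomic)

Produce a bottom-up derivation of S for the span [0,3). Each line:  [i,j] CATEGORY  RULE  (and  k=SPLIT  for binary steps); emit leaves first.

[0,1] S/PP  lex  "liked"
[1,2] PP/(S/NP)  lex  "saw"
[2,3] S/NP  lex  "gave"
[1,3] PP  >  k=2
[0,3] S  >  k=1

[0,3] S   >
  [0,1] "liked" : S/PP
  [1,3] PP   >
    [1,2] "saw" : PP/(S/NP)
    [2,3] "gave" : S/NP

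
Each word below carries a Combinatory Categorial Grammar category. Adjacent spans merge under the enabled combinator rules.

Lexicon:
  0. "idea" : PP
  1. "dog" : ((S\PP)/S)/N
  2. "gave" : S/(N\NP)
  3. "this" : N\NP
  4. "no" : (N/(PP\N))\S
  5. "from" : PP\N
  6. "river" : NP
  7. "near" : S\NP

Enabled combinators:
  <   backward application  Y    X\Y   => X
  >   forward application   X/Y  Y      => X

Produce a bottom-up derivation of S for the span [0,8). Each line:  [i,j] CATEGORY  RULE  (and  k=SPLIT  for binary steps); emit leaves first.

[0,8] S   <
  [0,1] "idea" : PP
  [1,8] S\PP   >
    [1,6] (S\PP)/S   >
      [1,2] "dog" : ((S\PP)/S)/N
      [2,6] N   >
        [2,5] N/(PP\N)   <
          [2,4] S   >
            [2,3] "gave" : S/(N\NP)
            [3,4] "this" : N\NP
          [4,5] "no" : (N/(PP\N))\S
        [5,6] "from" : PP\N
    [6,8] S   <
      [6,7] "river" : NP
      [7,8] "near" : S\NP

[0,1] PP  lex  "idea"
[1,2] ((S\PP)/S)/N  lex  "dog"
[2,3] S/(N\NP)  lex  "gave"
[3,4] N\NP  lex  "this"
[2,4] S  >  k=3
[4,5] (N/(PP\N))\S  lex  "no"
[2,5] N/(PP\N)  <  k=4
[5,6] PP\N  lex  "from"
[2,6] N  >  k=5
[1,6] (S\PP)/S  >  k=2
[6,7] NP  lex  "river"
[7,8] S\NP  lex  "near"
[6,8] S  <  k=7
[1,8] S\PP  >  k=6
[0,8] S  <  k=1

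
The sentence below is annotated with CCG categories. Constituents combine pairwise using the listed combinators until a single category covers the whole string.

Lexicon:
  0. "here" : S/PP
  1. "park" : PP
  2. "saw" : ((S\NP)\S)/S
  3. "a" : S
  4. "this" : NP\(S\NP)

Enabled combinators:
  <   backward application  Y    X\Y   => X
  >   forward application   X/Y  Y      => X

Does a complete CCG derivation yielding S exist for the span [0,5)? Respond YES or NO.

S/PP PP ((S\NP)\S)/S S NP\(S\NP)
CKY chart[0,5] = {NP}; S ∉ chart

NO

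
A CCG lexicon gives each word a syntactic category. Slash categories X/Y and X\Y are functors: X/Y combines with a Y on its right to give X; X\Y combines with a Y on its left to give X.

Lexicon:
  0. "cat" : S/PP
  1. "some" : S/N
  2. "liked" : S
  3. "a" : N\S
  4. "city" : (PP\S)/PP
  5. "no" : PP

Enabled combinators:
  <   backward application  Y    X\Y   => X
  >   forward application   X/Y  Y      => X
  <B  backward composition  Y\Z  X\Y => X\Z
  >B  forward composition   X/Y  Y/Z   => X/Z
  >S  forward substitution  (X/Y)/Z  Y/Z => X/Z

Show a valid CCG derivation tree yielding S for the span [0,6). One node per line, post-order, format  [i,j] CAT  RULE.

[0,6] S   >
  [0,1] "cat" : S/PP
  [1,6] PP   <
    [1,4] S   >
      [1,2] "some" : S/N
      [2,4] N   <
        [2,3] "liked" : S
        [3,4] "a" : N\S
    [4,6] PP\S   >
      [4,5] "city" : (PP\S)/PP
      [5,6] "no" : PP

[0,1] S/PP  lex  "cat"
[1,2] S/N  lex  "some"
[2,3] S  lex  "liked"
[3,4] N\S  lex  "a"
[2,4] N  <  k=3
[1,4] S  >  k=2
[4,5] (PP\S)/PP  lex  "city"
[5,6] PP  lex  "no"
[4,6] PP\S  >  k=5
[1,6] PP  <  k=4
[0,6] S  >  k=1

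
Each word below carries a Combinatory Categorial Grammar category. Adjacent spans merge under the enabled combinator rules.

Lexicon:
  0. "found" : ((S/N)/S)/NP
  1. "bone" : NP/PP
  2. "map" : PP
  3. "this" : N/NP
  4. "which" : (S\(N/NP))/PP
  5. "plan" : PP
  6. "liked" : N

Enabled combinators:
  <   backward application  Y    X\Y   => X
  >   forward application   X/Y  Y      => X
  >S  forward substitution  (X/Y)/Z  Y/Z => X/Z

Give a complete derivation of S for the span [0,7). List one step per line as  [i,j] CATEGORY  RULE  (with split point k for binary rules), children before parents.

[0,7] S   >
  [0,6] S/N   >
    [0,3] (S/N)/S   >
      [0,1] "found" : ((S/N)/S)/NP
      [1,3] NP   >
        [1,2] "bone" : NP/PP
        [2,3] "map" : PP
    [3,6] S   <
      [3,4] "this" : N/NP
      [4,6] S\(N/NP)   >
        [4,5] "which" : (S\(N/NP))/PP
        [5,6] "plan" : PP
  [6,7] "liked" : N

[0,1] ((S/N)/S)/NP  lex  "found"
[1,2] NP/PP  lex  "bone"
[2,3] PP  lex  "map"
[1,3] NP  >  k=2
[0,3] (S/N)/S  >  k=1
[3,4] N/NP  lex  "this"
[4,5] (S\(N/NP))/PP  lex  "which"
[5,6] PP  lex  "plan"
[4,6] S\(N/NP)  >  k=5
[3,6] S  <  k=4
[0,6] S/N  >  k=3
[6,7] N  lex  "liked"
[0,7] S  >  k=6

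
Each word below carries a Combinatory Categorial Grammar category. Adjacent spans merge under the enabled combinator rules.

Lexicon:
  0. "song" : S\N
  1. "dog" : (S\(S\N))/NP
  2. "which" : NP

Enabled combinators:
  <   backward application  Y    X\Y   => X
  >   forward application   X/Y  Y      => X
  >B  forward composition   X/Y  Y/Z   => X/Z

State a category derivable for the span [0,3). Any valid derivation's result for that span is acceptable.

[0,3] S   <
  [0,1] "song" : S\N
  [1,3] S\(S\N)   >
    [1,2] "dog" : (S\(S\N))/NP
    [2,3] "which" : NP

S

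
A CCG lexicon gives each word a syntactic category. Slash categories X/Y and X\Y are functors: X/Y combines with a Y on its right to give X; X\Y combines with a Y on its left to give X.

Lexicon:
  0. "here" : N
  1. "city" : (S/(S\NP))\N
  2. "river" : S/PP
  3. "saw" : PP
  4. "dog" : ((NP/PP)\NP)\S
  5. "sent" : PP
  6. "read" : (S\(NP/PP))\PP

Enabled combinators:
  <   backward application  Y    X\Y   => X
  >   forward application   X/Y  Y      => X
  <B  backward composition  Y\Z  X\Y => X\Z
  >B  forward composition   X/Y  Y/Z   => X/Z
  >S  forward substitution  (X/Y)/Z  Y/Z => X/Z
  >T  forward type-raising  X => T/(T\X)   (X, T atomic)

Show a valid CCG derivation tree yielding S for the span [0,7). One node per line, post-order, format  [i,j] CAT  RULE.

[0,7] S   >
  [0,2] S/(S\NP)   <
    [0,1] "here" : N
    [1,2] "city" : (S/(S\NP))\N
  [2,7] S\NP   <B
    [2,5] (NP/PP)\NP   <
      [2,4] S   >
        [2,3] "river" : S/PP
        [3,4] "saw" : PP
      [4,5] "dog" : ((NP/PP)\NP)\S
    [5,7] S\(NP/PP)   <
      [5,6] "sent" : PP
      [6,7] "read" : (S\(NP/PP))\PP

[0,1] N  lex  "here"
[1,2] (S/(S\NP))\N  lex  "city"
[0,2] S/(S\NP)  <  k=1
[2,3] S/PP  lex  "river"
[3,4] PP  lex  "saw"
[2,4] S  >  k=3
[4,5] ((NP/PP)\NP)\S  lex  "dog"
[2,5] (NP/PP)\NP  <  k=4
[5,6] PP  lex  "sent"
[6,7] (S\(NP/PP))\PP  lex  "read"
[5,7] S\(NP/PP)  <  k=6
[2,7] S\NP  <B  k=5
[0,7] S  >  k=2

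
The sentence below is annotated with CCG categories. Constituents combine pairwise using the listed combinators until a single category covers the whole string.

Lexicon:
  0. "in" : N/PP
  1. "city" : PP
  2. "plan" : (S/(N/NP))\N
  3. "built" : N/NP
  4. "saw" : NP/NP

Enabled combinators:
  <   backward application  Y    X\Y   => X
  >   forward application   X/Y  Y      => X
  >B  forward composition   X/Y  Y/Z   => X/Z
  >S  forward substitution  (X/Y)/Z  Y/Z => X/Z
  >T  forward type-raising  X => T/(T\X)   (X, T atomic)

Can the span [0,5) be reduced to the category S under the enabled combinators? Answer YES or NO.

[0,5] S   >
  [0,3] S/(N/NP)   <
    [0,2] N   >
      [0,1] "in" : N/PP
      [1,2] "city" : PP
    [2,3] "plan" : (S/(N/NP))\N
  [3,5] N/NP   >B
    [3,4] "built" : N/NP
    [4,5] "saw" : NP/NP

YES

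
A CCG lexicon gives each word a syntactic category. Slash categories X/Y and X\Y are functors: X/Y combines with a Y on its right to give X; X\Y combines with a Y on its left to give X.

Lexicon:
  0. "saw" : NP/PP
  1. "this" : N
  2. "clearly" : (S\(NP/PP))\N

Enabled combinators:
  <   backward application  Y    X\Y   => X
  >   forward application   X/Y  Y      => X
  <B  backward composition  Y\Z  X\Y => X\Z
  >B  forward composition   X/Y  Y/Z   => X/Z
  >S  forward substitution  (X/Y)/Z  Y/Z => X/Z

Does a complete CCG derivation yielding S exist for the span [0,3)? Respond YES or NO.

YES

[0,3] S   <
  [0,1] "saw" : NP/PP
  [1,3] S\(NP/PP)   <
    [1,2] "this" : N
    [2,3] "clearly" : (S\(NP/PP))\N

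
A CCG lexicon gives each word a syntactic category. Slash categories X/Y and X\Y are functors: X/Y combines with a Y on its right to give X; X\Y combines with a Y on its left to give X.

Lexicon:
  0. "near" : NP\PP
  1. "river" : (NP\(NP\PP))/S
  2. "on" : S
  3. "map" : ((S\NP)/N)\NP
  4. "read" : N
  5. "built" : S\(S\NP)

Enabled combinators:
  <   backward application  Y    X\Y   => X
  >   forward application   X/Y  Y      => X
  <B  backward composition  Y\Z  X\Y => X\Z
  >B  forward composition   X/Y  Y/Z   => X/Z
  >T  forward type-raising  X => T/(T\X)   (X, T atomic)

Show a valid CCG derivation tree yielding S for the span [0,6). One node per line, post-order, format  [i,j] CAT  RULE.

[0,1] NP\PP  lex  "near"
[1,2] (NP\(NP\PP))/S  lex  "river"
[2,3] S  lex  "on"
[1,3] NP\(NP\PP)  >  k=2
[0,3] NP  <  k=1
[3,4] ((S\NP)/N)\NP  lex  "map"
[0,4] (S\NP)/N  <  k=3
[4,5] N  lex  "read"
[0,5] S\NP  >  k=4
[5,6] S\(S\NP)  lex  "built"
[0,6] S  <  k=5

[0,6] S   <
  [0,5] S\NP   >
    [0,4] (S\NP)/N   <
      [0,3] NP   <
        [0,1] "near" : NP\PP
        [1,3] NP\(NP\PP)   >
          [1,2] "river" : (NP\(NP\PP))/S
          [2,3] "on" : S
      [3,4] "map" : ((S\NP)/N)\NP
    [4,5] "read" : N
  [5,6] "built" : S\(S\NP)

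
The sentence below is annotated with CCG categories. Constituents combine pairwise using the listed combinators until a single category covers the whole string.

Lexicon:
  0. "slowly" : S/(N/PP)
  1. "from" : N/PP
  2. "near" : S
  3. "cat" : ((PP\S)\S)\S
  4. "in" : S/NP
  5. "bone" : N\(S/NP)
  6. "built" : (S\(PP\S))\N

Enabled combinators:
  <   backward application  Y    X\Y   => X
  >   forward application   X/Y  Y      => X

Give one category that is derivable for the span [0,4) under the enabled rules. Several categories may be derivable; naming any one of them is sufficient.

[0,7] S   <
  [0,4] PP\S   <
    [0,2] S   >
      [0,1] "slowly" : S/(N/PP)
      [1,2] "from" : N/PP
    [2,4] (PP\S)\S   <
      [2,3] "near" : S
      [3,4] "cat" : ((PP\S)\S)\S
  [4,7] S\(PP\S)   <
    [4,6] N   <
      [4,5] "in" : S/NP
      [5,6] "bone" : N\(S/NP)
    [6,7] "built" : (S\(PP\S))\N

PP\S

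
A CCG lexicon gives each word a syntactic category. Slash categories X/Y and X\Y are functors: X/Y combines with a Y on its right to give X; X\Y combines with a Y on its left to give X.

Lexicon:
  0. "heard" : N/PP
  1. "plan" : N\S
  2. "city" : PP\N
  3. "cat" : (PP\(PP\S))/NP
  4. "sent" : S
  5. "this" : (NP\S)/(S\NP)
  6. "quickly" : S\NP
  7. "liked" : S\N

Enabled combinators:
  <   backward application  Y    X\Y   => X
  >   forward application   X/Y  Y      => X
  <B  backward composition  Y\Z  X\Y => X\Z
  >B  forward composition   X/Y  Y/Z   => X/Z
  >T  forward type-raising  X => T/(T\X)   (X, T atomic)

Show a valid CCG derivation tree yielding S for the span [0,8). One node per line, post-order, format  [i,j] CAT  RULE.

[0,8] S   <
  [0,7] N   >
    [0,1] "heard" : N/PP
    [1,7] PP   <
      [1,3] PP\S   <B
        [1,2] "plan" : N\S
        [2,3] "city" : PP\N
      [3,7] PP\(PP\S)   >
        [3,4] "cat" : (PP\(PP\S))/NP
        [4,7] NP   <
          [4,5] "sent" : S
          [5,7] NP\S   >
            [5,6] "this" : (NP\S)/(S\NP)
            [6,7] "quickly" : S\NP
  [7,8] "liked" : S\N

[0,1] N/PP  lex  "heard"
[1,2] N\S  lex  "plan"
[2,3] PP\N  lex  "city"
[1,3] PP\S  <B  k=2
[3,4] (PP\(PP\S))/NP  lex  "cat"
[4,5] S  lex  "sent"
[5,6] (NP\S)/(S\NP)  lex  "this"
[6,7] S\NP  lex  "quickly"
[5,7] NP\S  >  k=6
[4,7] NP  <  k=5
[3,7] PP\(PP\S)  >  k=4
[1,7] PP  <  k=3
[0,7] N  >  k=1
[7,8] S\N  lex  "liked"
[0,8] S  <  k=7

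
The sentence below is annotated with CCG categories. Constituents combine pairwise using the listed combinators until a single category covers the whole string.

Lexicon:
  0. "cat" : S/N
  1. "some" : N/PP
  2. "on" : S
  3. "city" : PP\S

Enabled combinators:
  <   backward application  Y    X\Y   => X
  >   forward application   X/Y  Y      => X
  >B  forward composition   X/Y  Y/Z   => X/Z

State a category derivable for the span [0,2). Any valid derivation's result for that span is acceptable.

[0,4] S   >
  [0,2] S/PP   >B
    [0,1] "cat" : S/N
    [1,2] "some" : N/PP
  [2,4] PP   <
    [2,3] "on" : S
    [3,4] "city" : PP\S

S/PP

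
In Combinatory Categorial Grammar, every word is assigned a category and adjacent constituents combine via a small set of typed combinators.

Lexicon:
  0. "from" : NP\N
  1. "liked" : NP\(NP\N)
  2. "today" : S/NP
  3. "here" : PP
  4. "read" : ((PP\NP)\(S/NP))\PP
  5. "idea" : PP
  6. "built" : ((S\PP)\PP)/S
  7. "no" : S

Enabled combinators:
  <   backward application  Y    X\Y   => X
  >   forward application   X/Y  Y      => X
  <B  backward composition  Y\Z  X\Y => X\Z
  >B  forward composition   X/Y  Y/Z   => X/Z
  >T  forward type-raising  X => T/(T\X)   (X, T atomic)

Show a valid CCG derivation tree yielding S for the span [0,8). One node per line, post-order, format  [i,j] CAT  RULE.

[0,1] NP\N  lex  "from"
[1,2] NP\(NP\N)  lex  "liked"
[0,2] NP  <  k=1
[2,3] S/NP  lex  "today"
[3,4] PP  lex  "here"
[4,5] ((PP\NP)\(S/NP))\PP  lex  "read"
[3,5] (PP\NP)\(S/NP)  <  k=4
[2,5] PP\NP  <  k=3
[0,5] PP  <  k=2
[5,6] PP  lex  "idea"
[6,7] ((S\PP)\PP)/S  lex  "built"
[7,8] S  lex  "no"
[6,8] (S\PP)\PP  >  k=7
[5,8] S\PP  <  k=6
[0,8] S  <  k=5

[0,8] S   <
  [0,5] PP   <
    [0,2] NP   <
      [0,1] "from" : NP\N
      [1,2] "liked" : NP\(NP\N)
    [2,5] PP\NP   <
      [2,3] "today" : S/NP
      [3,5] (PP\NP)\(S/NP)   <
        [3,4] "here" : PP
        [4,5] "read" : ((PP\NP)\(S/NP))\PP
  [5,8] S\PP   <
    [5,6] "idea" : PP
    [6,8] (S\PP)\PP   >
      [6,7] "built" : ((S\PP)\PP)/S
      [7,8] "no" : S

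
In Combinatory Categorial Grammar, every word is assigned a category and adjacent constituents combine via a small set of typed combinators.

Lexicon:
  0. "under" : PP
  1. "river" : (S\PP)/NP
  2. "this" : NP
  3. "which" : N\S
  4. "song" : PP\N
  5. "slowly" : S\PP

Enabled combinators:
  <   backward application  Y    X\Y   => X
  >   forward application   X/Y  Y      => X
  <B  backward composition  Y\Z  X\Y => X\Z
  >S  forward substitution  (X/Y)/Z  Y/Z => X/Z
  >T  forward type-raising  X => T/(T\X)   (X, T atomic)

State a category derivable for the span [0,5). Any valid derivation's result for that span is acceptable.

[0,6] S   <
  [0,5] PP   <
    [0,4] N   <
      [0,1] "under" : PP
      [1,4] N\PP   <B
        [1,3] S\PP   >
          [1,2] "river" : (S\PP)/NP
          [2,3] "this" : NP
        [3,4] "which" : N\S
    [4,5] "song" : PP\N
  [5,6] "slowly" : S\PP

PP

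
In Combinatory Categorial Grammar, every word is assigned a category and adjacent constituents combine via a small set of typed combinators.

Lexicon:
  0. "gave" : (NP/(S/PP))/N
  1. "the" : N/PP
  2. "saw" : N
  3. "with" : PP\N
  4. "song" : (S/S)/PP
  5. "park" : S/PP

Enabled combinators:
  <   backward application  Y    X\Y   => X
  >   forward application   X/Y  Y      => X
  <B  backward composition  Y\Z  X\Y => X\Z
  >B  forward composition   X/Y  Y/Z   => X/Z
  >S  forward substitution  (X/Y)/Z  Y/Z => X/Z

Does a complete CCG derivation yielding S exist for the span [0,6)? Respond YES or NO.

NO

(NP/(S/PP))/N N/PP N PP\N (S/S)/PP S/PP
CKY chart[0,6] = {NP}; S ∉ chart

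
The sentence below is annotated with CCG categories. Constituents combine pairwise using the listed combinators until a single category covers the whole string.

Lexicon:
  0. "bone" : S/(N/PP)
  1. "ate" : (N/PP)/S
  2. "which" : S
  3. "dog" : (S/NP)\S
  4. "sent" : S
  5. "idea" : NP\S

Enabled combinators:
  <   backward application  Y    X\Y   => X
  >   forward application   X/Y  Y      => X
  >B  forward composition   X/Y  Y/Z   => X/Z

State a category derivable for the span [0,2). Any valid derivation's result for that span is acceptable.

S/S

[0,6] S   >
  [0,4] S/NP   >B
    [0,2] S/S   >B
      [0,1] "bone" : S/(N/PP)
      [1,2] "ate" : (N/PP)/S
    [2,4] S/NP   <
      [2,3] "which" : S
      [3,4] "dog" : (S/NP)\S
  [4,6] NP   <
    [4,5] "sent" : S
    [5,6] "idea" : NP\S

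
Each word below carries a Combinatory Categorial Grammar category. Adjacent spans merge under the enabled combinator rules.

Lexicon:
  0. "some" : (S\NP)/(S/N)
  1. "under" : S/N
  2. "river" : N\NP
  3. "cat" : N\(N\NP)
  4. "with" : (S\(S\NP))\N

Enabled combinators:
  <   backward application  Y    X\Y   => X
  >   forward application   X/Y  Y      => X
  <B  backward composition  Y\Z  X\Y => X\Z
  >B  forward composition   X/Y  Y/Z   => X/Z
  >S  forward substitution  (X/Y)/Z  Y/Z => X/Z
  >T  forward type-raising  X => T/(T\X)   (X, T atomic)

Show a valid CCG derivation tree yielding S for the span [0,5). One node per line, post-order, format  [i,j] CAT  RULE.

[0,5] S   <
  [0,2] S\NP   >
    [0,1] "some" : (S\NP)/(S/N)
    [1,2] "under" : S/N
  [2,5] S\(S\NP)   <
    [2,4] N   <
      [2,3] "river" : N\NP
      [3,4] "cat" : N\(N\NP)
    [4,5] "with" : (S\(S\NP))\N

[0,1] (S\NP)/(S/N)  lex  "some"
[1,2] S/N  lex  "under"
[0,2] S\NP  >  k=1
[2,3] N\NP  lex  "river"
[3,4] N\(N\NP)  lex  "cat"
[2,4] N  <  k=3
[4,5] (S\(S\NP))\N  lex  "with"
[2,5] S\(S\NP)  <  k=4
[0,5] S  <  k=2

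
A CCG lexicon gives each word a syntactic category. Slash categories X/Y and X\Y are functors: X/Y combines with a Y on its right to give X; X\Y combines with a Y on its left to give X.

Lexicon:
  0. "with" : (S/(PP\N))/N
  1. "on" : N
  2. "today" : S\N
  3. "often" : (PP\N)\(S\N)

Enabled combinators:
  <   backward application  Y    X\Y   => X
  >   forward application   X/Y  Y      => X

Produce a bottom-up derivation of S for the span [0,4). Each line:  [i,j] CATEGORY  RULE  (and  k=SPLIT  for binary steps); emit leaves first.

[0,4] S   >
  [0,2] S/(PP\N)   >
    [0,1] "with" : (S/(PP\N))/N
    [1,2] "on" : N
  [2,4] PP\N   <
    [2,3] "today" : S\N
    [3,4] "often" : (PP\N)\(S\N)

[0,1] (S/(PP\N))/N  lex  "with"
[1,2] N  lex  "on"
[0,2] S/(PP\N)  >  k=1
[2,3] S\N  lex  "today"
[3,4] (PP\N)\(S\N)  lex  "often"
[2,4] PP\N  <  k=3
[0,4] S  >  k=2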